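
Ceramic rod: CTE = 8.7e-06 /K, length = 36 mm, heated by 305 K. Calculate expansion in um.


dL = 8.7e-06 * 36 * 305 * 1000 = 95.526 um

95.526


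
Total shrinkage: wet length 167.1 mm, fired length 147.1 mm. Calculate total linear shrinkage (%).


TS = (167.1 - 147.1) / 167.1 * 100 = 11.97%

11.97


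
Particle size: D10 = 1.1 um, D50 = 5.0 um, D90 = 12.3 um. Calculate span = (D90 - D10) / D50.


Span = (12.3 - 1.1) / 5.0 = 11.2 / 5.0 = 2.24

2.24


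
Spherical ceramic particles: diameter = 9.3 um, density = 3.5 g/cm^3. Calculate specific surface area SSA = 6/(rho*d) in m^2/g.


SSA = 6 / (3.5 * 9.3) = 0.184 m^2/g

0.184


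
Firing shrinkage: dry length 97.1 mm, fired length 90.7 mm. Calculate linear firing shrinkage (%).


FS = (97.1 - 90.7) / 97.1 * 100 = 6.59%

6.59


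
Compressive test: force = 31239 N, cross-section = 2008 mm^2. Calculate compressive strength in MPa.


CS = 31239 / 2008 = 15.6 MPa

15.6


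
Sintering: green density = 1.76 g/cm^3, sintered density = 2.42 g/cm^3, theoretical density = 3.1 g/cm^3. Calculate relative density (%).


Relative = 2.42 / 3.1 * 100 = 78.1%

78.1


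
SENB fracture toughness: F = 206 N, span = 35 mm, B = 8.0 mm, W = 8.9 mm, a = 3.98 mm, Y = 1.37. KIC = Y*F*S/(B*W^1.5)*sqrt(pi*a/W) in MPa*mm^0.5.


KIC = 1.37*206*35/(8.0*8.9^1.5)*sqrt(pi*3.98/8.9) = 55.12

55.12


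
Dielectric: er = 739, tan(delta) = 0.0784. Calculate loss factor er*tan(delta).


Loss = 739 * 0.0784 = 57.938

57.938


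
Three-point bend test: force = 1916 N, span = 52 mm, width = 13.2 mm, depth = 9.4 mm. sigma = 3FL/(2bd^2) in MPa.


sigma = 3*1916*52/(2*13.2*9.4^2) = 128.1 MPa

128.1


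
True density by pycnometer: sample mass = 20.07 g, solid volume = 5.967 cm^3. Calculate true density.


TD = 20.07 / 5.967 = 3.363 g/cm^3

3.363


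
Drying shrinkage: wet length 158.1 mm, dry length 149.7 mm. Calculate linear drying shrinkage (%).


DS = (158.1 - 149.7) / 158.1 * 100 = 5.31%

5.31


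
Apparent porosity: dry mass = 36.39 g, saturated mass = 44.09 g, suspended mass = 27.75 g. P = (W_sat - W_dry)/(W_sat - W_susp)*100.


P = (44.09 - 36.39) / (44.09 - 27.75) * 100 = 7.7 / 16.34 * 100 = 47.1%

47.1


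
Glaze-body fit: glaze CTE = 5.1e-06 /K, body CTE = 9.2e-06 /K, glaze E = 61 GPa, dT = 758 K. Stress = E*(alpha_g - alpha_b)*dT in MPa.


Stress = 61*1000*(5.1e-06 - 9.2e-06)*758 = -189.6 MPa

-189.6


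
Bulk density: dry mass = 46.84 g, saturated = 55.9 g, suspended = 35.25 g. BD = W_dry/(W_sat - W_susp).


BD = 46.84 / (55.9 - 35.25) = 46.84 / 20.65 = 2.268 g/cm^3

2.268


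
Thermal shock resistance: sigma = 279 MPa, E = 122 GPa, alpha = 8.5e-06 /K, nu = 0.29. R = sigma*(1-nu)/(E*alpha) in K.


R = 279*(1-0.29)/(122*1000*8.5e-06) = 191 K

191


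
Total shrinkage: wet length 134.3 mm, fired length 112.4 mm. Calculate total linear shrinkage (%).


TS = (134.3 - 112.4) / 134.3 * 100 = 16.31%

16.31


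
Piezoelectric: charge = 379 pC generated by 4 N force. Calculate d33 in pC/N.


d33 = 379 / 4 = 94.8 pC/N

94.8


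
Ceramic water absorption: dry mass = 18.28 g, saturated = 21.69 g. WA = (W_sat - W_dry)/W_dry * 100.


WA = (21.69 - 18.28) / 18.28 * 100 = 18.65%

18.65


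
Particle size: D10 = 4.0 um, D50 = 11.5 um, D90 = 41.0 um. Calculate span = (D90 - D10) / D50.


Span = (41.0 - 4.0) / 11.5 = 37.0 / 11.5 = 3.217

3.217


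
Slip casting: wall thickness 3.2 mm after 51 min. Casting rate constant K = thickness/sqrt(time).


K = 3.2 / sqrt(51) = 3.2 / 7.1414 = 0.448 mm/min^0.5

0.448


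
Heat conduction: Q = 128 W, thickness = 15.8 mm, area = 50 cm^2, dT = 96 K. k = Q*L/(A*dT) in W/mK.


k = 128*15.8/1000/(50/10000*96) = 4.21 W/mK

4.21


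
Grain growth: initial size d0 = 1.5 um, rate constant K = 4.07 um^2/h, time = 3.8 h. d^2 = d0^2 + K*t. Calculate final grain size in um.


d^2 = 1.5^2 + 4.07*3.8 = 17.716
d = sqrt(17.716) = 4.21 um

4.21


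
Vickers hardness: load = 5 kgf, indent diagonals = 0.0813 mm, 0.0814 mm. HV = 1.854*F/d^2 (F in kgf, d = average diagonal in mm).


d_avg = (0.0813+0.0814)/2 = 0.08135 mm
HV = 1.854*5/0.08135^2 = 1401

1401


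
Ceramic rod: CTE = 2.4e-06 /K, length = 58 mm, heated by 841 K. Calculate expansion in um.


dL = 2.4e-06 * 58 * 841 * 1000 = 117.067 um

117.067


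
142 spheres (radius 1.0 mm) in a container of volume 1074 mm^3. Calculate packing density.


V_sphere = 4/3*pi*1.0^3 = 4.1888 mm^3
Total V = 142*4.1888 = 594.8096 mm^3
PD = 594.8096 / 1074 = 0.554

0.554


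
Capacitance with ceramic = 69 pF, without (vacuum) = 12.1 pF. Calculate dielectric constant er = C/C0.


er = 69 / 12.1 = 5.7

5.7


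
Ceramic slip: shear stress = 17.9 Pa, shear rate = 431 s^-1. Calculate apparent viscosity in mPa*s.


eta = tau/gamma * 1000 = 17.9/431 * 1000 = 41.5 mPa*s

41.5


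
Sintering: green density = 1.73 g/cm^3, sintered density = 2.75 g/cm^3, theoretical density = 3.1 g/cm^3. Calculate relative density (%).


Relative = 2.75 / 3.1 * 100 = 88.7%

88.7


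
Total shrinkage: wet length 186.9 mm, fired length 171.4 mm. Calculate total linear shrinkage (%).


TS = (186.9 - 171.4) / 186.9 * 100 = 8.29%

8.29


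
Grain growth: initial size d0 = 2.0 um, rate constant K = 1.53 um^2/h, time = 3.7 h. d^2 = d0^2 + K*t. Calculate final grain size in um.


d^2 = 2.0^2 + 1.53*3.7 = 9.661
d = sqrt(9.661) = 3.11 um

3.11


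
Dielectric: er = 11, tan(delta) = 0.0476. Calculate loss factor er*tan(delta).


Loss = 11 * 0.0476 = 0.524

0.524


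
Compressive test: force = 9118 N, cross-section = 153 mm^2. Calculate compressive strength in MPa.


CS = 9118 / 153 = 59.6 MPa

59.6


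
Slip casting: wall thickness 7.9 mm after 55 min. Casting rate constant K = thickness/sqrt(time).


K = 7.9 / sqrt(55) = 7.9 / 7.4162 = 1.065 mm/min^0.5

1.065


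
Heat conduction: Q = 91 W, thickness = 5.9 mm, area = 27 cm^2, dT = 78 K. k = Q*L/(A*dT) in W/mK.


k = 91*5.9/1000/(27/10000*78) = 2.55 W/mK

2.55


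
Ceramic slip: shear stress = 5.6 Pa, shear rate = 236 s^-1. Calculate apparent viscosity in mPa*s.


eta = tau/gamma * 1000 = 5.6/236 * 1000 = 23.7 mPa*s

23.7


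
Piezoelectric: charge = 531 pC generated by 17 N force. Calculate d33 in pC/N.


d33 = 531 / 17 = 31.2 pC/N

31.2


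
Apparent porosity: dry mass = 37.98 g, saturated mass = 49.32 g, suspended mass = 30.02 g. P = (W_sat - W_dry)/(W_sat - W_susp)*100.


P = (49.32 - 37.98) / (49.32 - 30.02) * 100 = 11.34 / 19.3 * 100 = 58.8%

58.8


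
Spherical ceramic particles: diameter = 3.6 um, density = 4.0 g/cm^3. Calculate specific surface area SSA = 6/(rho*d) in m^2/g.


SSA = 6 / (4.0 * 3.6) = 0.417 m^2/g

0.417


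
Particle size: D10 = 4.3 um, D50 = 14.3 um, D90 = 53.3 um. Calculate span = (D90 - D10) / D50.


Span = (53.3 - 4.3) / 14.3 = 49.0 / 14.3 = 3.427

3.427


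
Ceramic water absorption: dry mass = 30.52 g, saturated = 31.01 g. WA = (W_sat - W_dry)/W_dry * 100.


WA = (31.01 - 30.52) / 30.52 * 100 = 1.61%

1.61


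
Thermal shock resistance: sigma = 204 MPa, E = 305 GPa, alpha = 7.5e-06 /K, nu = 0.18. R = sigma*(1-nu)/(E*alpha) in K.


R = 204*(1-0.18)/(305*1000*7.5e-06) = 73 K

73


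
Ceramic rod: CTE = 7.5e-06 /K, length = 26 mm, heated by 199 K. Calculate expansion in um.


dL = 7.5e-06 * 26 * 199 * 1000 = 38.805 um

38.805


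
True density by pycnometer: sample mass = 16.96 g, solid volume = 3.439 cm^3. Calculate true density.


TD = 16.96 / 3.439 = 4.932 g/cm^3

4.932


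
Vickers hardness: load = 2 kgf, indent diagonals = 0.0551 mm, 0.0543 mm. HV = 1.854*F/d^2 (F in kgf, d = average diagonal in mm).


d_avg = (0.0551+0.0543)/2 = 0.0547 mm
HV = 1.854*2/0.0547^2 = 1239

1239


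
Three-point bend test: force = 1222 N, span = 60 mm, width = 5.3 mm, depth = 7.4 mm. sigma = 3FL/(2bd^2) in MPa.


sigma = 3*1222*60/(2*5.3*7.4^2) = 378.9 MPa

378.9


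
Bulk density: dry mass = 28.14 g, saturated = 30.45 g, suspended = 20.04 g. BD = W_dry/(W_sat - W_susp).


BD = 28.14 / (30.45 - 20.04) = 28.14 / 10.41 = 2.703 g/cm^3

2.703


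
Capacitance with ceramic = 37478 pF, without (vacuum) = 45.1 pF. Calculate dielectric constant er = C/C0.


er = 37478 / 45.1 = 831.0

831.0


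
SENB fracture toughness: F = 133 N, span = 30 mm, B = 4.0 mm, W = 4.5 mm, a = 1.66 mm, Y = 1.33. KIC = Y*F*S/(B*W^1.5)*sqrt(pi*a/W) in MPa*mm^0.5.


KIC = 1.33*133*30/(4.0*4.5^1.5)*sqrt(pi*1.66/4.5) = 149.61

149.61


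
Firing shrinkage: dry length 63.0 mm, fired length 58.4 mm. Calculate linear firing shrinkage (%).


FS = (63.0 - 58.4) / 63.0 * 100 = 7.3%

7.3


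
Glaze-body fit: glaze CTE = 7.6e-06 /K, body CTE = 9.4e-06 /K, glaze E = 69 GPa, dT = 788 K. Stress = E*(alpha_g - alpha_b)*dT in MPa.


Stress = 69*1000*(7.6e-06 - 9.4e-06)*788 = -97.9 MPa

-97.9


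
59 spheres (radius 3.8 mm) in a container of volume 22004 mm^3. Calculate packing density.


V_sphere = 4/3*pi*3.8^3 = 229.8473 mm^3
Total V = 59*229.8473 = 13560.9907 mm^3
PD = 13560.9907 / 22004 = 0.616

0.616


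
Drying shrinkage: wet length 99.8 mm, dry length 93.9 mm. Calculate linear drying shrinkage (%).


DS = (99.8 - 93.9) / 99.8 * 100 = 5.91%

5.91


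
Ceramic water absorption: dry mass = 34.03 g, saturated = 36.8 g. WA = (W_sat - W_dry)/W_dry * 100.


WA = (36.8 - 34.03) / 34.03 * 100 = 8.14%

8.14


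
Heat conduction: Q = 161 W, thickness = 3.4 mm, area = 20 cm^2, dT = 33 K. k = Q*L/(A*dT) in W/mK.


k = 161*3.4/1000/(20/10000*33) = 8.29 W/mK

8.29


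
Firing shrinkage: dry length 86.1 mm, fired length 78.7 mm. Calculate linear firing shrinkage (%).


FS = (86.1 - 78.7) / 86.1 * 100 = 8.59%

8.59


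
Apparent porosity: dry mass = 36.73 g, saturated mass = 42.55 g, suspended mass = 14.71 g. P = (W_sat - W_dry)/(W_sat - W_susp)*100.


P = (42.55 - 36.73) / (42.55 - 14.71) * 100 = 5.82 / 27.84 * 100 = 20.9%

20.9


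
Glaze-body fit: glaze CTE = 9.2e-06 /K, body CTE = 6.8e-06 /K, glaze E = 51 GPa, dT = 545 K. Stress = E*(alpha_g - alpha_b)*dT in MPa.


Stress = 51*1000*(9.2e-06 - 6.8e-06)*545 = 66.7 MPa

66.7


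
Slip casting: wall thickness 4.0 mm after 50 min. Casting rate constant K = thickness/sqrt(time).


K = 4.0 / sqrt(50) = 4.0 / 7.0711 = 0.566 mm/min^0.5

0.566


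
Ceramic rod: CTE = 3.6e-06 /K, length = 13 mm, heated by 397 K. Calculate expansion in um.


dL = 3.6e-06 * 13 * 397 * 1000 = 18.58 um

18.58


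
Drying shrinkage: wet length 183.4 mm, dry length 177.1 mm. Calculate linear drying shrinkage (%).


DS = (183.4 - 177.1) / 183.4 * 100 = 3.44%

3.44


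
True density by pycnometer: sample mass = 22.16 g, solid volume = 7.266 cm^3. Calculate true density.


TD = 22.16 / 7.266 = 3.05 g/cm^3

3.05


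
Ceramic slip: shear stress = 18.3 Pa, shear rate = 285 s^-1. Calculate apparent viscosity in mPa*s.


eta = tau/gamma * 1000 = 18.3/285 * 1000 = 64.2 mPa*s

64.2


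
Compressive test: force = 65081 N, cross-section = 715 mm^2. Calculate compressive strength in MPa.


CS = 65081 / 715 = 91.0 MPa

91.0


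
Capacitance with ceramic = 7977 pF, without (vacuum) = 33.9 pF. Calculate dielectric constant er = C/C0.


er = 7977 / 33.9 = 235.31

235.31


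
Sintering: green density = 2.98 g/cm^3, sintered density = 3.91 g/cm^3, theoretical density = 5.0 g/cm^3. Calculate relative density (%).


Relative = 3.91 / 5.0 * 100 = 78.2%

78.2


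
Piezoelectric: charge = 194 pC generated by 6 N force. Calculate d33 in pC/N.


d33 = 194 / 6 = 32.3 pC/N

32.3


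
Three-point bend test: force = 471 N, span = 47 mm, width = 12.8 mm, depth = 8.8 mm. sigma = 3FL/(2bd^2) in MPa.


sigma = 3*471*47/(2*12.8*8.8^2) = 33.5 MPa

33.5


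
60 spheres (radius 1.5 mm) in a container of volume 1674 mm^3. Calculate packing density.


V_sphere = 4/3*pi*1.5^3 = 14.1372 mm^3
Total V = 60*14.1372 = 848.232 mm^3
PD = 848.232 / 1674 = 0.507

0.507


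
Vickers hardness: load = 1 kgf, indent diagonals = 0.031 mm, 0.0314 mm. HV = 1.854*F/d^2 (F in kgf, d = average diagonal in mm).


d_avg = (0.031+0.0314)/2 = 0.0312 mm
HV = 1.854*1/0.0312^2 = 1905

1905


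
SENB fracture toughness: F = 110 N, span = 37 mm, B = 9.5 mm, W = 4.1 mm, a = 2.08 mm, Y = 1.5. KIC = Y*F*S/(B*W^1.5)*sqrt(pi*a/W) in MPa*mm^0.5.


KIC = 1.5*110*37/(9.5*4.1^1.5)*sqrt(pi*2.08/4.1) = 97.72

97.72


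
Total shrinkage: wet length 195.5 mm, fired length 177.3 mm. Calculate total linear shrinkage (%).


TS = (195.5 - 177.3) / 195.5 * 100 = 9.31%

9.31


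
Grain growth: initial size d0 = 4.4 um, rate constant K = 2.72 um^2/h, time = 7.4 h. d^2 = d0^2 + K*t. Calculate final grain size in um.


d^2 = 4.4^2 + 2.72*7.4 = 39.488
d = sqrt(39.488) = 6.28 um

6.28


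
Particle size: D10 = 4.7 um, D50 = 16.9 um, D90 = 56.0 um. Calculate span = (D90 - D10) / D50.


Span = (56.0 - 4.7) / 16.9 = 51.3 / 16.9 = 3.036

3.036


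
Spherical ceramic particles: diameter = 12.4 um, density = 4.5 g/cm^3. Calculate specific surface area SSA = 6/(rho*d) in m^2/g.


SSA = 6 / (4.5 * 12.4) = 0.108 m^2/g

0.108


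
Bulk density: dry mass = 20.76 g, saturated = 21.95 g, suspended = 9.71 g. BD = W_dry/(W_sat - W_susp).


BD = 20.76 / (21.95 - 9.71) = 20.76 / 12.24 = 1.696 g/cm^3

1.696


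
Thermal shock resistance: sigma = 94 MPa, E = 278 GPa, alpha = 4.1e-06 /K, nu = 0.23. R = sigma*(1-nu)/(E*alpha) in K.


R = 94*(1-0.23)/(278*1000*4.1e-06) = 64 K

64


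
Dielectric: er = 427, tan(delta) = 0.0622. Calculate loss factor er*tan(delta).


Loss = 427 * 0.0622 = 26.559

26.559


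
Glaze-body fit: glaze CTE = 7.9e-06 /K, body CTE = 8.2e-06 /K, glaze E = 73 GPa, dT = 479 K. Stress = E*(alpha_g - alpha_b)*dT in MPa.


Stress = 73*1000*(7.9e-06 - 8.2e-06)*479 = -10.5 MPa

-10.5


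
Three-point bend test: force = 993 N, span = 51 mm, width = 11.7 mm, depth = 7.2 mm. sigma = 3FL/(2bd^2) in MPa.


sigma = 3*993*51/(2*11.7*7.2^2) = 125.2 MPa

125.2


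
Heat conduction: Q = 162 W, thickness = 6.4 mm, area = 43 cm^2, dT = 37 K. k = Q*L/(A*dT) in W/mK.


k = 162*6.4/1000/(43/10000*37) = 6.52 W/mK

6.52


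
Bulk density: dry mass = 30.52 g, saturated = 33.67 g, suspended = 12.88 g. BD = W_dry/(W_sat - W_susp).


BD = 30.52 / (33.67 - 12.88) = 30.52 / 20.79 = 1.468 g/cm^3

1.468


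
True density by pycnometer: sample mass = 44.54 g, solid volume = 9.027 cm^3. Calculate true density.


TD = 44.54 / 9.027 = 4.934 g/cm^3

4.934


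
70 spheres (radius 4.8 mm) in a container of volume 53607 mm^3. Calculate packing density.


V_sphere = 4/3*pi*4.8^3 = 463.2467 mm^3
Total V = 70*463.2467 = 32427.269 mm^3
PD = 32427.269 / 53607 = 0.605

0.605


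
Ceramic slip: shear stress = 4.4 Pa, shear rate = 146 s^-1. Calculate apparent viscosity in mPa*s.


eta = tau/gamma * 1000 = 4.4/146 * 1000 = 30.1 mPa*s

30.1


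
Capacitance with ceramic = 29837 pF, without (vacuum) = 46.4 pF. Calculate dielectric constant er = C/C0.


er = 29837 / 46.4 = 643.04

643.04


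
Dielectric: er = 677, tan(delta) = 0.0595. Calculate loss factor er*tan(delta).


Loss = 677 * 0.0595 = 40.282

40.282


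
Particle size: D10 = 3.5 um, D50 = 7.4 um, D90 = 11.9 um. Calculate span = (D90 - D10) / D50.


Span = (11.9 - 3.5) / 7.4 = 8.4 / 7.4 = 1.135

1.135


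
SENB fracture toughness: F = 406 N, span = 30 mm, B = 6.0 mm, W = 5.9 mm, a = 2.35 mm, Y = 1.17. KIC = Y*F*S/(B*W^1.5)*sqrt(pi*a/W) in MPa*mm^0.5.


KIC = 1.17*406*30/(6.0*5.9^1.5)*sqrt(pi*2.35/5.9) = 185.39

185.39


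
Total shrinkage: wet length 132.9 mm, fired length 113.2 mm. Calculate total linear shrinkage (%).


TS = (132.9 - 113.2) / 132.9 * 100 = 14.82%

14.82


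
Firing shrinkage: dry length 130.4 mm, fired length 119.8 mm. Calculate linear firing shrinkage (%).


FS = (130.4 - 119.8) / 130.4 * 100 = 8.13%

8.13


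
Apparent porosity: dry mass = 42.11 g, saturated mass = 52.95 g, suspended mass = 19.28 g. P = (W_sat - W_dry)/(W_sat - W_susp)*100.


P = (52.95 - 42.11) / (52.95 - 19.28) * 100 = 10.84 / 33.67 * 100 = 32.2%

32.2


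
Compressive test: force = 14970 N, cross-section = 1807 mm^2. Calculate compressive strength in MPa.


CS = 14970 / 1807 = 8.3 MPa

8.3


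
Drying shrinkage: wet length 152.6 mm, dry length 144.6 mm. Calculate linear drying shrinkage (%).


DS = (152.6 - 144.6) / 152.6 * 100 = 5.24%

5.24


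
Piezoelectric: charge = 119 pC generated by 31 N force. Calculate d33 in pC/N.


d33 = 119 / 31 = 3.8 pC/N

3.8


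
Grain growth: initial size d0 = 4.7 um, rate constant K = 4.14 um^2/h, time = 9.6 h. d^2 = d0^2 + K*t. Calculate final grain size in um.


d^2 = 4.7^2 + 4.14*9.6 = 61.834
d = sqrt(61.834) = 7.86 um

7.86


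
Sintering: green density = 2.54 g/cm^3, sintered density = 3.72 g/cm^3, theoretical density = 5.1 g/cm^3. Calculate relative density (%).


Relative = 3.72 / 5.1 * 100 = 72.9%

72.9


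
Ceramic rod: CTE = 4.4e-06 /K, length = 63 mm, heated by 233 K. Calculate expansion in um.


dL = 4.4e-06 * 63 * 233 * 1000 = 64.588 um

64.588


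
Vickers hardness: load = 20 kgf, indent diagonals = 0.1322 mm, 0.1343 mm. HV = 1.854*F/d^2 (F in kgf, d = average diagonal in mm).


d_avg = (0.1322+0.1343)/2 = 0.13325 mm
HV = 1.854*20/0.13325^2 = 2088

2088


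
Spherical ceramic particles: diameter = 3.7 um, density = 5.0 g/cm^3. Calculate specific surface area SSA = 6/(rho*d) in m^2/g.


SSA = 6 / (5.0 * 3.7) = 0.324 m^2/g

0.324


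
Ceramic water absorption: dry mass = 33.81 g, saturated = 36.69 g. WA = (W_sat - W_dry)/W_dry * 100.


WA = (36.69 - 33.81) / 33.81 * 100 = 8.52%

8.52


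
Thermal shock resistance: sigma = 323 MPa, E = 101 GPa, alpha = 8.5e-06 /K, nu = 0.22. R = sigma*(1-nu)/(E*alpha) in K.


R = 323*(1-0.22)/(101*1000*8.5e-06) = 293 K

293


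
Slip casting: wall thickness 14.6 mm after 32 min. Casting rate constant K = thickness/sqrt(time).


K = 14.6 / sqrt(32) = 14.6 / 5.6569 = 2.581 mm/min^0.5

2.581


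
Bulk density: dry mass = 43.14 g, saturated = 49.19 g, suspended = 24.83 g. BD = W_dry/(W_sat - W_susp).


BD = 43.14 / (49.19 - 24.83) = 43.14 / 24.36 = 1.771 g/cm^3

1.771


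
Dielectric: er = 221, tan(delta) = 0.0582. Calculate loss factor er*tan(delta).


Loss = 221 * 0.0582 = 12.862

12.862


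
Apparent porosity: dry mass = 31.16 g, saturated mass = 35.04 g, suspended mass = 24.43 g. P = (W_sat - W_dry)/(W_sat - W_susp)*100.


P = (35.04 - 31.16) / (35.04 - 24.43) * 100 = 3.88 / 10.61 * 100 = 36.6%

36.6


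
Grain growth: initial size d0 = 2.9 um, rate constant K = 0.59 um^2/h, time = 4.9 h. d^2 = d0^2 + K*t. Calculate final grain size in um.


d^2 = 2.9^2 + 0.59*4.9 = 11.301
d = sqrt(11.301) = 3.36 um

3.36


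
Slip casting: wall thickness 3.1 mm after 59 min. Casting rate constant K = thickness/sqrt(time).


K = 3.1 / sqrt(59) = 3.1 / 7.6811 = 0.404 mm/min^0.5

0.404


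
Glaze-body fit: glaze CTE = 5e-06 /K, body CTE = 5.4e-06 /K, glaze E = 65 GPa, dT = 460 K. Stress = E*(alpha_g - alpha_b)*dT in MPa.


Stress = 65*1000*(5e-06 - 5.4e-06)*460 = -12.0 MPa

-12.0


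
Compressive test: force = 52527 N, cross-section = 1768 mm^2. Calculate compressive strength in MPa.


CS = 52527 / 1768 = 29.7 MPa

29.7


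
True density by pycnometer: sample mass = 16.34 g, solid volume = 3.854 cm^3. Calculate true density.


TD = 16.34 / 3.854 = 4.24 g/cm^3

4.24


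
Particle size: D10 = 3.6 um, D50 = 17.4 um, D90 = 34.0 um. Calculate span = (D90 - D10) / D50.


Span = (34.0 - 3.6) / 17.4 = 30.4 / 17.4 = 1.747

1.747


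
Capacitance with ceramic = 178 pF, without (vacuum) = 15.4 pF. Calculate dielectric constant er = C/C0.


er = 178 / 15.4 = 11.56

11.56


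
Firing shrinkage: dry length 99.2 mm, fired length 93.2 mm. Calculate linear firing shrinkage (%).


FS = (99.2 - 93.2) / 99.2 * 100 = 6.05%

6.05


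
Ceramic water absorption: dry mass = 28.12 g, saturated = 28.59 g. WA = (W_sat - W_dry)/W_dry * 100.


WA = (28.59 - 28.12) / 28.12 * 100 = 1.67%

1.67


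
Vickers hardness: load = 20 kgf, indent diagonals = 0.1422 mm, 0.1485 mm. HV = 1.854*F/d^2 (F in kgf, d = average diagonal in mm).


d_avg = (0.1422+0.1485)/2 = 0.14535 mm
HV = 1.854*20/0.14535^2 = 1755

1755


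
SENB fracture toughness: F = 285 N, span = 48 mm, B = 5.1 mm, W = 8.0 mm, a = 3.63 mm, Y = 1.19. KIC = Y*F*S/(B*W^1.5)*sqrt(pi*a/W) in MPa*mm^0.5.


KIC = 1.19*285*48/(5.1*8.0^1.5)*sqrt(pi*3.63/8.0) = 168.43

168.43


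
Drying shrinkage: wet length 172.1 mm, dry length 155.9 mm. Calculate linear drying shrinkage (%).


DS = (172.1 - 155.9) / 172.1 * 100 = 9.41%

9.41


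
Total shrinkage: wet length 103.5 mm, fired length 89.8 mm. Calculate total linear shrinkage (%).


TS = (103.5 - 89.8) / 103.5 * 100 = 13.24%

13.24


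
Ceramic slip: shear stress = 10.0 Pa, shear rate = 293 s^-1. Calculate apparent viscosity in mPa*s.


eta = tau/gamma * 1000 = 10.0/293 * 1000 = 34.1 mPa*s

34.1


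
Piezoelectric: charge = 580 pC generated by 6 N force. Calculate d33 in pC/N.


d33 = 580 / 6 = 96.7 pC/N

96.7


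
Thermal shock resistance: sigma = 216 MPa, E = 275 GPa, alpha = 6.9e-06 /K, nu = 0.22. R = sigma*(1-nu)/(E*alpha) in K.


R = 216*(1-0.22)/(275*1000*6.9e-06) = 89 K

89


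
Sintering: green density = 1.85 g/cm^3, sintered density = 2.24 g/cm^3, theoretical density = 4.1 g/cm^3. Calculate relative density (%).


Relative = 2.24 / 4.1 * 100 = 54.6%

54.6


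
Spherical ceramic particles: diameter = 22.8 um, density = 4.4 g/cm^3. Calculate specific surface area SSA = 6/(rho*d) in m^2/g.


SSA = 6 / (4.4 * 22.8) = 0.06 m^2/g

0.06


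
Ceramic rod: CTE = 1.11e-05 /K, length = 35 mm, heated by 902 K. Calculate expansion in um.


dL = 1.11e-05 * 35 * 902 * 1000 = 350.427 um

350.427


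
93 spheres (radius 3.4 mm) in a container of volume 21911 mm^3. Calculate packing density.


V_sphere = 4/3*pi*3.4^3 = 164.6362 mm^3
Total V = 93*164.6362 = 15311.1666 mm^3
PD = 15311.1666 / 21911 = 0.699

0.699


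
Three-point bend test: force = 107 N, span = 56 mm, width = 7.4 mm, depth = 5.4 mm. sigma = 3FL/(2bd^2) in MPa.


sigma = 3*107*56/(2*7.4*5.4^2) = 41.7 MPa

41.7


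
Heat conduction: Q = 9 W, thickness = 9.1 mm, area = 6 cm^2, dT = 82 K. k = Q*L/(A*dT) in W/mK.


k = 9*9.1/1000/(6/10000*82) = 1.66 W/mK

1.66


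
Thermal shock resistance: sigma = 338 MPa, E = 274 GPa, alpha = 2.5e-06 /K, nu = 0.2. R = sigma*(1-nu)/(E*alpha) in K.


R = 338*(1-0.2)/(274*1000*2.5e-06) = 395 K

395


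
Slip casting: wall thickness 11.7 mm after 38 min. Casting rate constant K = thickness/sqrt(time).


K = 11.7 / sqrt(38) = 11.7 / 6.1644 = 1.898 mm/min^0.5

1.898


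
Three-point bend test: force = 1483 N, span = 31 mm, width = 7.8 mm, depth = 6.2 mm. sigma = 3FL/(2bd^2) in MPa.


sigma = 3*1483*31/(2*7.8*6.2^2) = 230.0 MPa

230.0


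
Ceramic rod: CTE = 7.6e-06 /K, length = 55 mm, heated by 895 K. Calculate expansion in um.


dL = 7.6e-06 * 55 * 895 * 1000 = 374.11 um

374.11


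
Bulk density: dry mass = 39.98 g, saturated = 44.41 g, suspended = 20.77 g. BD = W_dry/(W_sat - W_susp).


BD = 39.98 / (44.41 - 20.77) = 39.98 / 23.64 = 1.691 g/cm^3

1.691


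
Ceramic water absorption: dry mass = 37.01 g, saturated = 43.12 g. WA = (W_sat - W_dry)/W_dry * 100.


WA = (43.12 - 37.01) / 37.01 * 100 = 16.51%

16.51


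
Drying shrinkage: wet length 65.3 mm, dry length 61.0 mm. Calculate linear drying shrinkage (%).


DS = (65.3 - 61.0) / 65.3 * 100 = 6.58%

6.58


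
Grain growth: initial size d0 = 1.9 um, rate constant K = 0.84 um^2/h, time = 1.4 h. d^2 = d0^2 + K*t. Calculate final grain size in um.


d^2 = 1.9^2 + 0.84*1.4 = 4.786
d = sqrt(4.786) = 2.19 um

2.19


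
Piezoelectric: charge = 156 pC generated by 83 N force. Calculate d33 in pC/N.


d33 = 156 / 83 = 1.9 pC/N

1.9


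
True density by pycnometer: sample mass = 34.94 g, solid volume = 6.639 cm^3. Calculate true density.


TD = 34.94 / 6.639 = 5.263 g/cm^3

5.263


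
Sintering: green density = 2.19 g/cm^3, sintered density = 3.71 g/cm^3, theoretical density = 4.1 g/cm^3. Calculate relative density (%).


Relative = 3.71 / 4.1 * 100 = 90.5%

90.5


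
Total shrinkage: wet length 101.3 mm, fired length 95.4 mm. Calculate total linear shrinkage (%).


TS = (101.3 - 95.4) / 101.3 * 100 = 5.82%

5.82


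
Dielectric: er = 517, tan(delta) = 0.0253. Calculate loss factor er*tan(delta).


Loss = 517 * 0.0253 = 13.08

13.08


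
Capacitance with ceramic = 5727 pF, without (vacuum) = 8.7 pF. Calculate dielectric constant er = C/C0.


er = 5727 / 8.7 = 658.28

658.28


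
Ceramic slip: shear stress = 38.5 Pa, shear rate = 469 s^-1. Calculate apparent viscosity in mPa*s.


eta = tau/gamma * 1000 = 38.5/469 * 1000 = 82.1 mPa*s

82.1


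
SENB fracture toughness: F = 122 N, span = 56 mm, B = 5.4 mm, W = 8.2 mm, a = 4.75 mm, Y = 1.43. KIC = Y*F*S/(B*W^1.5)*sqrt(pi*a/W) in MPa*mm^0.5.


KIC = 1.43*122*56/(5.4*8.2^1.5)*sqrt(pi*4.75/8.2) = 103.94

103.94


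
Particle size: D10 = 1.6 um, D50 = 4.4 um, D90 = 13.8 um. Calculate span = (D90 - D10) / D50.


Span = (13.8 - 1.6) / 4.4 = 12.2 / 4.4 = 2.773

2.773


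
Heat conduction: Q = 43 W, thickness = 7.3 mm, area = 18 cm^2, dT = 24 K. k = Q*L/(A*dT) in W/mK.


k = 43*7.3/1000/(18/10000*24) = 7.27 W/mK

7.27


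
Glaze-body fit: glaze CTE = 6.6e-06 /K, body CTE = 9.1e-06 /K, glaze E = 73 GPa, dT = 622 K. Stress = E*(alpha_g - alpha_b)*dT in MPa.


Stress = 73*1000*(6.6e-06 - 9.1e-06)*622 = -113.5 MPa

-113.5


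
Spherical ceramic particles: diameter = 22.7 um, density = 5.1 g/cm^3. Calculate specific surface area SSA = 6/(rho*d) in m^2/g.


SSA = 6 / (5.1 * 22.7) = 0.052 m^2/g

0.052


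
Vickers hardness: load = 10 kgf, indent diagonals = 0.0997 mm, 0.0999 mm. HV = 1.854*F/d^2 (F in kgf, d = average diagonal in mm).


d_avg = (0.0997+0.0999)/2 = 0.0998 mm
HV = 1.854*10/0.0998^2 = 1861

1861


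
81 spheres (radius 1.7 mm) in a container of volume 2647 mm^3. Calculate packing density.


V_sphere = 4/3*pi*1.7^3 = 20.5795 mm^3
Total V = 81*20.5795 = 1666.9395 mm^3
PD = 1666.9395 / 2647 = 0.63

0.63


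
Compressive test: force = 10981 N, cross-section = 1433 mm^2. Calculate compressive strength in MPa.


CS = 10981 / 1433 = 7.7 MPa

7.7


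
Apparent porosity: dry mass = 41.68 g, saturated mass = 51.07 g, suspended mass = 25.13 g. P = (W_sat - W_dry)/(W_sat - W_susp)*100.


P = (51.07 - 41.68) / (51.07 - 25.13) * 100 = 9.39 / 25.94 * 100 = 36.2%

36.2


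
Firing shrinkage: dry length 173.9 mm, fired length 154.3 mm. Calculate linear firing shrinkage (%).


FS = (173.9 - 154.3) / 173.9 * 100 = 11.27%

11.27


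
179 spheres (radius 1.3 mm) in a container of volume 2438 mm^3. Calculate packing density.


V_sphere = 4/3*pi*1.3^3 = 9.2028 mm^3
Total V = 179*9.2028 = 1647.3012 mm^3
PD = 1647.3012 / 2438 = 0.676

0.676


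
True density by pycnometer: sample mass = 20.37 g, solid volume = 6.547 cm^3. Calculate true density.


TD = 20.37 / 6.547 = 3.111 g/cm^3

3.111


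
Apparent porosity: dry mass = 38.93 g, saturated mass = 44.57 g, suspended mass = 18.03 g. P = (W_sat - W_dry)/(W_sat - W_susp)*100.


P = (44.57 - 38.93) / (44.57 - 18.03) * 100 = 5.64 / 26.54 * 100 = 21.3%

21.3


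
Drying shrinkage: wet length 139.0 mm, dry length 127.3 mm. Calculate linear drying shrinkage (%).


DS = (139.0 - 127.3) / 139.0 * 100 = 8.42%

8.42


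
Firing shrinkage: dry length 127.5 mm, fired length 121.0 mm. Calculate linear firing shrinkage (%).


FS = (127.5 - 121.0) / 127.5 * 100 = 5.1%

5.1


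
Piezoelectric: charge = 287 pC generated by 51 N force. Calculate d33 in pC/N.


d33 = 287 / 51 = 5.6 pC/N

5.6


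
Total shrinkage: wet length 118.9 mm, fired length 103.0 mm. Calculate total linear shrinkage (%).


TS = (118.9 - 103.0) / 118.9 * 100 = 13.37%

13.37


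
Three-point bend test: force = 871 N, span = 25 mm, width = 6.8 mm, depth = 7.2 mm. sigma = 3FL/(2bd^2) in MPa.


sigma = 3*871*25/(2*6.8*7.2^2) = 92.7 MPa

92.7


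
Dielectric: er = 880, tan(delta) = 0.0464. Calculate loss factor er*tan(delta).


Loss = 880 * 0.0464 = 40.832

40.832


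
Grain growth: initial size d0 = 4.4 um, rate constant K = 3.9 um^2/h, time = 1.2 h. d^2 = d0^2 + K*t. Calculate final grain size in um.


d^2 = 4.4^2 + 3.9*1.2 = 24.04
d = sqrt(24.04) = 4.9 um

4.9


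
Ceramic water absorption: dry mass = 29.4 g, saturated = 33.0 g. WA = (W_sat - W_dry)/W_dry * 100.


WA = (33.0 - 29.4) / 29.4 * 100 = 12.24%

12.24


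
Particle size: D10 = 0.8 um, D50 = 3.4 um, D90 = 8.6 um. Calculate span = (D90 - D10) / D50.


Span = (8.6 - 0.8) / 3.4 = 7.8 / 3.4 = 2.294

2.294


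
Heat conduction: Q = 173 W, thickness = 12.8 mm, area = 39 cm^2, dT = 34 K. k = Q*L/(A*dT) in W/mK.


k = 173*12.8/1000/(39/10000*34) = 16.7 W/mK

16.7


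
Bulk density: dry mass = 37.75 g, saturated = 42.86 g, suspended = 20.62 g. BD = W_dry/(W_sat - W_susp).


BD = 37.75 / (42.86 - 20.62) = 37.75 / 22.24 = 1.697 g/cm^3

1.697


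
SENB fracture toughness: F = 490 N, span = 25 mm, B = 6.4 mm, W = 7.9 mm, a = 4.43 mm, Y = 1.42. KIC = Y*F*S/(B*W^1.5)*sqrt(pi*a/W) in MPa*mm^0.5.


KIC = 1.42*490*25/(6.4*7.9^1.5)*sqrt(pi*4.43/7.9) = 162.47

162.47


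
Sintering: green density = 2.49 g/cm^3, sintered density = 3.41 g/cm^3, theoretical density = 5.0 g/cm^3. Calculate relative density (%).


Relative = 3.41 / 5.0 * 100 = 68.2%

68.2


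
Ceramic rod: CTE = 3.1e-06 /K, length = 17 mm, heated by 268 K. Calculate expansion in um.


dL = 3.1e-06 * 17 * 268 * 1000 = 14.124 um

14.124


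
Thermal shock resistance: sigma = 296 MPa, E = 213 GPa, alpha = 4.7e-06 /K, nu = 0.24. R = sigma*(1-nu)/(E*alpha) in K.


R = 296*(1-0.24)/(213*1000*4.7e-06) = 225 K

225


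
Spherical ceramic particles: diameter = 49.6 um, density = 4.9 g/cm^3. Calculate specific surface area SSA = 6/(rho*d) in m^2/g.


SSA = 6 / (4.9 * 49.6) = 0.025 m^2/g

0.025


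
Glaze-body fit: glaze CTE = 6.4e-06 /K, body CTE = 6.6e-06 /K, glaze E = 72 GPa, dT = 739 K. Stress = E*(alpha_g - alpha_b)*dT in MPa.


Stress = 72*1000*(6.4e-06 - 6.6e-06)*739 = -10.6 MPa

-10.6


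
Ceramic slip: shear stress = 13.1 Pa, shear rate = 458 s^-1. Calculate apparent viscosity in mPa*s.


eta = tau/gamma * 1000 = 13.1/458 * 1000 = 28.6 mPa*s

28.6


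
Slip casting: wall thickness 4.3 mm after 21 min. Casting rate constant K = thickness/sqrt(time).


K = 4.3 / sqrt(21) = 4.3 / 4.5826 = 0.938 mm/min^0.5

0.938


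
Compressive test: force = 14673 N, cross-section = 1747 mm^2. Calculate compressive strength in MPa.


CS = 14673 / 1747 = 8.4 MPa

8.4


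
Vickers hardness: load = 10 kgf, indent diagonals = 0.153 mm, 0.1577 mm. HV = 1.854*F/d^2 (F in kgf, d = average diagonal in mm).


d_avg = (0.153+0.1577)/2 = 0.15535 mm
HV = 1.854*10/0.15535^2 = 768

768


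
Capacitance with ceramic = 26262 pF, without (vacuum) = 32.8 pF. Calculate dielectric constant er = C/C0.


er = 26262 / 32.8 = 800.67

800.67


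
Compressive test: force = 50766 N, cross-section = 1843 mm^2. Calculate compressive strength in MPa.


CS = 50766 / 1843 = 27.5 MPa

27.5


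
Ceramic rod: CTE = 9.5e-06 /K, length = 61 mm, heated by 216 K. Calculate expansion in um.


dL = 9.5e-06 * 61 * 216 * 1000 = 125.172 um

125.172


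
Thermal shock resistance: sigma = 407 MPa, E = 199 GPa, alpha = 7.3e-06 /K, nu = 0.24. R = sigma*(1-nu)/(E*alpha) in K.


R = 407*(1-0.24)/(199*1000*7.3e-06) = 213 K

213


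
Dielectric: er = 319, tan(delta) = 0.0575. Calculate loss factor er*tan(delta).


Loss = 319 * 0.0575 = 18.343

18.343


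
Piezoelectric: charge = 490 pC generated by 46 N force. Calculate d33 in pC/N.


d33 = 490 / 46 = 10.7 pC/N

10.7


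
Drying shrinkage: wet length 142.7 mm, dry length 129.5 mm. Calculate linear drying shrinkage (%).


DS = (142.7 - 129.5) / 142.7 * 100 = 9.25%

9.25


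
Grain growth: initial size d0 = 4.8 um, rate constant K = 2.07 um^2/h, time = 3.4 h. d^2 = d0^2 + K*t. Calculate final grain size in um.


d^2 = 4.8^2 + 2.07*3.4 = 30.078
d = sqrt(30.078) = 5.48 um

5.48


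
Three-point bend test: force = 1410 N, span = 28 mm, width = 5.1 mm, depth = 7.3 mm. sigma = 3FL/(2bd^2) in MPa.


sigma = 3*1410*28/(2*5.1*7.3^2) = 217.9 MPa

217.9


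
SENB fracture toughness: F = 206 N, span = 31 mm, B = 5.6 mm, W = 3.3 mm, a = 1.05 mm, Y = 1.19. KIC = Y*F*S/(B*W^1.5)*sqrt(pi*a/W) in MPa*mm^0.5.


KIC = 1.19*206*31/(5.6*3.3^1.5)*sqrt(pi*1.05/3.3) = 226.32

226.32


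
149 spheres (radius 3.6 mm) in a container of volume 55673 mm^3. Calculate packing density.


V_sphere = 4/3*pi*3.6^3 = 195.4322 mm^3
Total V = 149*195.4322 = 29119.3978 mm^3
PD = 29119.3978 / 55673 = 0.523

0.523


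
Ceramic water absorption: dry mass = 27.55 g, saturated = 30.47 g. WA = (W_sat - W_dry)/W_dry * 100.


WA = (30.47 - 27.55) / 27.55 * 100 = 10.6%

10.6


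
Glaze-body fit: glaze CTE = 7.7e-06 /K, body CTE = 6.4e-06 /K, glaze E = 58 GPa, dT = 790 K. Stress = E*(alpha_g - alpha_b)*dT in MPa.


Stress = 58*1000*(7.7e-06 - 6.4e-06)*790 = 59.6 MPa

59.6


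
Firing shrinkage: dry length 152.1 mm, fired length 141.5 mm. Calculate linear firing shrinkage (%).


FS = (152.1 - 141.5) / 152.1 * 100 = 6.97%

6.97


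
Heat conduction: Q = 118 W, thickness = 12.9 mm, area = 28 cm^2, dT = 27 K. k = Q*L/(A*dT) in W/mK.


k = 118*12.9/1000/(28/10000*27) = 20.13 W/mK

20.13


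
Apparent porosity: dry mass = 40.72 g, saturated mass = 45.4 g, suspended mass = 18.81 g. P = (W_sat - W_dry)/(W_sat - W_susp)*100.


P = (45.4 - 40.72) / (45.4 - 18.81) * 100 = 4.68 / 26.59 * 100 = 17.6%

17.6


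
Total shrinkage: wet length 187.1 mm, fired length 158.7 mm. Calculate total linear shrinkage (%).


TS = (187.1 - 158.7) / 187.1 * 100 = 15.18%

15.18


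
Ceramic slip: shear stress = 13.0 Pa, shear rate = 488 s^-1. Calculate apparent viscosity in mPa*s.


eta = tau/gamma * 1000 = 13.0/488 * 1000 = 26.6 mPa*s

26.6


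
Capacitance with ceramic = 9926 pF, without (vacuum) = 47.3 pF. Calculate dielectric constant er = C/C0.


er = 9926 / 47.3 = 209.85

209.85


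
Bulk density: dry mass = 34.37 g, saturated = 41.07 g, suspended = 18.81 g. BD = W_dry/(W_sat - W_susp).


BD = 34.37 / (41.07 - 18.81) = 34.37 / 22.26 = 1.544 g/cm^3

1.544


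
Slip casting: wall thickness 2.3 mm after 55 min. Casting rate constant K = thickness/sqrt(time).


K = 2.3 / sqrt(55) = 2.3 / 7.4162 = 0.31 mm/min^0.5

0.31


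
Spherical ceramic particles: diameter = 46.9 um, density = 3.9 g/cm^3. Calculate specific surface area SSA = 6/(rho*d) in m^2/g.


SSA = 6 / (3.9 * 46.9) = 0.033 m^2/g

0.033


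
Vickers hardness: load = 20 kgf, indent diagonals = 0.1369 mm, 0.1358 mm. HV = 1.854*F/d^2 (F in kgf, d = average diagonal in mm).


d_avg = (0.1369+0.1358)/2 = 0.13635 mm
HV = 1.854*20/0.13635^2 = 1994

1994


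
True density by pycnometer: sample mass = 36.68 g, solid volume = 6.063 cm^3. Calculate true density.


TD = 36.68 / 6.063 = 6.05 g/cm^3

6.05


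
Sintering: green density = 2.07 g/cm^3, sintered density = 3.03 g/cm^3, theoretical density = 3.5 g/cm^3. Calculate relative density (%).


Relative = 3.03 / 3.5 * 100 = 86.6%

86.6


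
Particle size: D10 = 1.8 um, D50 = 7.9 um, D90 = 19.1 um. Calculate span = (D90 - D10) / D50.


Span = (19.1 - 1.8) / 7.9 = 17.3 / 7.9 = 2.19

2.19


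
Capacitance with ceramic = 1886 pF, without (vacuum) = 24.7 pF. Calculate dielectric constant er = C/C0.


er = 1886 / 24.7 = 76.36

76.36


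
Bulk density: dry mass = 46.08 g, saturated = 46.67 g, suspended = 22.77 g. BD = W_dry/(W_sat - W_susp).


BD = 46.08 / (46.67 - 22.77) = 46.08 / 23.9 = 1.928 g/cm^3

1.928


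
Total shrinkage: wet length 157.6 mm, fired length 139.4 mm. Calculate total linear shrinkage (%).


TS = (157.6 - 139.4) / 157.6 * 100 = 11.55%

11.55


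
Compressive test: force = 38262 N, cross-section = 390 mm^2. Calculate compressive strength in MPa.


CS = 38262 / 390 = 98.1 MPa

98.1


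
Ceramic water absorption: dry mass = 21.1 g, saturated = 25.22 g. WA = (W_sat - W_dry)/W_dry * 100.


WA = (25.22 - 21.1) / 21.1 * 100 = 19.53%

19.53


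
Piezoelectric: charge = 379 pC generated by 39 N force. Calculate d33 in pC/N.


d33 = 379 / 39 = 9.7 pC/N

9.7


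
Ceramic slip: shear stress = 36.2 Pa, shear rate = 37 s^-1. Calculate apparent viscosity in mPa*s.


eta = tau/gamma * 1000 = 36.2/37 * 1000 = 978.4 mPa*s

978.4


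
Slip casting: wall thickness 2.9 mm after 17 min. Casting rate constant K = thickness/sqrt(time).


K = 2.9 / sqrt(17) = 2.9 / 4.1231 = 0.703 mm/min^0.5

0.703


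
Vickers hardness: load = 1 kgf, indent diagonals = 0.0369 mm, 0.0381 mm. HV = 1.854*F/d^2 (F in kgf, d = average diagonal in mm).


d_avg = (0.0369+0.0381)/2 = 0.0375 mm
HV = 1.854*1/0.0375^2 = 1318

1318


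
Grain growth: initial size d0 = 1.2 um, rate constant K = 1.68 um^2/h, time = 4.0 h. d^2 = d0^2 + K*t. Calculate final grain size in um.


d^2 = 1.2^2 + 1.68*4.0 = 8.16
d = sqrt(8.16) = 2.86 um

2.86


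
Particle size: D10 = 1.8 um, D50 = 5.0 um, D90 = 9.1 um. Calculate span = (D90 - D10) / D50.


Span = (9.1 - 1.8) / 5.0 = 7.3 / 5.0 = 1.46

1.46


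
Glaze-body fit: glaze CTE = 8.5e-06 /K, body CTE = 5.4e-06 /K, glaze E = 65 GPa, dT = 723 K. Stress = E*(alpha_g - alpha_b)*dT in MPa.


Stress = 65*1000*(8.5e-06 - 5.4e-06)*723 = 145.7 MPa

145.7


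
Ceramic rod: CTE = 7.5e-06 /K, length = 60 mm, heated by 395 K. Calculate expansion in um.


dL = 7.5e-06 * 60 * 395 * 1000 = 177.75 um

177.75


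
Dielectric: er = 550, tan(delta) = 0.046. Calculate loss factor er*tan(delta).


Loss = 550 * 0.046 = 25.3

25.3


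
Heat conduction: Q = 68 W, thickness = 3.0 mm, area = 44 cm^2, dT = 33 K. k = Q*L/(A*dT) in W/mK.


k = 68*3.0/1000/(44/10000*33) = 1.4 W/mK

1.4


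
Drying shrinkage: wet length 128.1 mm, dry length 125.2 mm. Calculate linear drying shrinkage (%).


DS = (128.1 - 125.2) / 128.1 * 100 = 2.26%

2.26


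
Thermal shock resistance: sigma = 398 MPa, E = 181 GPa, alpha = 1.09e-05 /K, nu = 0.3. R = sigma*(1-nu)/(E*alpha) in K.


R = 398*(1-0.3)/(181*1000*1.09e-05) = 141 K

141


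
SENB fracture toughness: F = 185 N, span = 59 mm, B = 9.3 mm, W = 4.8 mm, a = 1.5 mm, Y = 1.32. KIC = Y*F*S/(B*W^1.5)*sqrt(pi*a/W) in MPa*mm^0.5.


KIC = 1.32*185*59/(9.3*4.8^1.5)*sqrt(pi*1.5/4.8) = 145.97

145.97


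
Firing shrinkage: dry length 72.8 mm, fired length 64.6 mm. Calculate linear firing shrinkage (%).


FS = (72.8 - 64.6) / 72.8 * 100 = 11.26%

11.26


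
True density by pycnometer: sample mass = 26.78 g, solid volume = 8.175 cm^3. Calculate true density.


TD = 26.78 / 8.175 = 3.276 g/cm^3

3.276


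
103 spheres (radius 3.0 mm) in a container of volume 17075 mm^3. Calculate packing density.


V_sphere = 4/3*pi*3.0^3 = 113.0973 mm^3
Total V = 103*113.0973 = 11649.0219 mm^3
PD = 11649.0219 / 17075 = 0.682

0.682


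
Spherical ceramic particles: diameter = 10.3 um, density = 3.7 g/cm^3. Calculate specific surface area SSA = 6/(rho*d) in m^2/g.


SSA = 6 / (3.7 * 10.3) = 0.157 m^2/g

0.157
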